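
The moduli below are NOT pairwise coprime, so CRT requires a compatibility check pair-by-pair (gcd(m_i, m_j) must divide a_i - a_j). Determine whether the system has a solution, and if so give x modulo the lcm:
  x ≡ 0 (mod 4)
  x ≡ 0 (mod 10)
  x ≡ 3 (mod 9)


Moduli 4, 10, 9 are not pairwise coprime, so CRT works modulo lcm(m_i) when all pairwise compatibility conditions hold.
Pairwise compatibility: gcd(m_i, m_j) must divide a_i - a_j for every pair.
Merge one congruence at a time:
  Start: x ≡ 0 (mod 4).
  Combine with x ≡ 0 (mod 10): gcd(4, 10) = 2; 0 - 0 = 0, which IS divisible by 2, so compatible.
    Write x = 0 + 4·t and substitute into x ≡ 0 (mod 10): 4·t ≡ 0 − 0 = 0 (mod 10).
    Divide the congruence (and modulus) by g = 2: 2·t ≡ 0 (mod 5).
    The inverse of 2 mod 5 is 3 (since 2·3 = 6 = 1·5 + 1), so t ≡ 3·0 = 0 ≡ 0 (mod 5).
    Then x = 0 + 4·0 = 0, valid modulo lcm(4, 10) = 20: x ≡ 0 (mod 20).
  Combine with x ≡ 3 (mod 9): gcd(20, 9) = 1; 3 - 0 = 3, which IS divisible by 1, so compatible.
    Write x = 0 + 20·t and substitute into x ≡ 3 (mod 9): 20·t ≡ 3 − 0 = 3 (mod 9).
    Reduce coefficients mod 9: 2·t ≡ 3 (mod 9).
    The inverse of 2 mod 9 is 5 (since 2·5 = 10 = 1·9 + 1), so t ≡ 5·3 = 15 ≡ 6 (mod 9).
    Then x = 0 + 20·6 = 120, valid modulo lcm(20, 9) = 180: x ≡ 120 (mod 180).
Verify: 120 mod 4 = 0, 120 mod 10 = 0, 120 mod 9 = 3.

x ≡ 120 (mod 180).


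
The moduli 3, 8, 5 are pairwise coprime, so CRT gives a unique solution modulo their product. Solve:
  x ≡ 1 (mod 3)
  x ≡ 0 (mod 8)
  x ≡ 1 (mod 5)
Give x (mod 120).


Moduli 3, 8, 5 are pairwise coprime; by CRT there is a unique solution modulo M = 3 · 8 · 5 = 120.
Solve pairwise, accumulating the modulus:
  Start with x ≡ 1 (mod 3).
  Combine with x ≡ 0 (mod 8): since gcd(3, 8) = 1, we get a unique residue mod 24.
    Write x = 1 + 3·t and substitute into x ≡ 0 (mod 8): 3·t ≡ 0 − 1 = -1 (mod 8).
    Reduce coefficients mod 8: 3·t ≡ 7 (mod 8).
    The inverse of 3 mod 8 is 3 (since 3·3 = 9 = 1·8 + 1), so t ≡ 3·7 = 21 ≡ 5 (mod 8).
    Then x = 1 + 3·5 = 16, valid modulo lcm(3, 8) = 24: x ≡ 16 (mod 24).
  Combine with x ≡ 1 (mod 5): since gcd(24, 5) = 1, we get a unique residue mod 120.
    Write x = 16 + 24·t and substitute into x ≡ 1 (mod 5): 24·t ≡ 1 − 16 = -15 (mod 5).
    Reduce coefficients mod 5: 4·t ≡ 0 (mod 5).
    The inverse of 4 mod 5 is 4 (since 4·4 = 16 = 3·5 + 1), so t ≡ 4·0 = 0 ≡ 0 (mod 5).
    Then x = 16 + 24·0 = 16, valid modulo lcm(24, 5) = 120: x ≡ 16 (mod 120).
Verify: 16 mod 3 = 1 ✓, 16 mod 8 = 0 ✓, 16 mod 5 = 1 ✓.

x ≡ 16 (mod 120).


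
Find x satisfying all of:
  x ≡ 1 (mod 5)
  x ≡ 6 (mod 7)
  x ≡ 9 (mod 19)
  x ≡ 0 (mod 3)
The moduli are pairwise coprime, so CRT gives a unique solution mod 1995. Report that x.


Product of moduli M = 5 · 7 · 19 · 3 = 1995.
Merge one congruence at a time:
  Start: x ≡ 1 (mod 5).
  Combine with x ≡ 6 (mod 7); new modulus lcm = 35.
    Write x = 1 + 5·t and substitute into x ≡ 6 (mod 7): 5·t ≡ 6 − 1 = 5 (mod 7).
    The inverse of 5 mod 7 is 3 (since 5·3 = 15 = 2·7 + 1), so t ≡ 3·5 = 15 ≡ 1 (mod 7).
    Then x = 1 + 5·1 = 6, valid modulo lcm(5, 7) = 35: x ≡ 6 (mod 35).
  Combine with x ≡ 9 (mod 19); new modulus lcm = 665.
    Write x = 6 + 35·t and substitute into x ≡ 9 (mod 19): 35·t ≡ 9 − 6 = 3 (mod 19).
    Reduce coefficients mod 19: 16·t ≡ 3 (mod 19).
    The inverse of 16 mod 19 is 6 (since 16·6 = 96 = 5·19 + 1), so t ≡ 6·3 = 18 ≡ 18 (mod 19).
    Then x = 6 + 35·18 = 636, valid modulo lcm(35, 19) = 665: x ≡ 636 (mod 665).
  Combine with x ≡ 0 (mod 3); new modulus lcm = 1995.
    Write x = 636 + 665·t and substitute into x ≡ 0 (mod 3): 665·t ≡ 0 − 636 = -636 (mod 3).
    Reduce coefficients mod 3: 2·t ≡ 0 (mod 3).
    The inverse of 2 mod 3 is 2 (since 2·2 = 4 = 1·3 + 1), so t ≡ 2·0 = 0 ≡ 0 (mod 3).
    Then x = 636 + 665·0 = 636, valid modulo lcm(665, 3) = 1995: x ≡ 636 (mod 1995).
Verify against each original: 636 mod 5 = 1, 636 mod 7 = 6, 636 mod 19 = 9, 636 mod 3 = 0.

x ≡ 636 (mod 1995).


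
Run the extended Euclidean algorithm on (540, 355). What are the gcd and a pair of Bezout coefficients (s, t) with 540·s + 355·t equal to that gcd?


Euclidean algorithm on (540, 355) — divide until remainder is 0:
  540 = 1 · 355 + 185
  355 = 1 · 185 + 170
  185 = 1 · 170 + 15
  170 = 11 · 15 + 5
  15 = 3 · 5 + 0
gcd(540, 355) = 5.
Track Bezout coefficients alongside the remainders: start with r₀ = 540 = a·1 + b·0 (s = 1, t = 0) and r₁ = 355 = a·0 + b·1 (s = 0, t = 1); each new remainder r_{k+1} = r_{k-1} − q_k·r_k inherits s_{k+1} = s_{k-1} − q_k·s_k, t_{k+1} = t_{k-1} − q_k·t_k, so r_k = a·s_k + b·t_k at every step:
  q = 1: r = 185, s = 1 − 1·0 = 1, t = 0 − 1·1 = -1  (check: 540·1 + 355·(-1) = 185)
  q = 1: r = 170, s = 0 − 1·1 = -1, t = 1 − 1·(-1) = 2  (check: 540·(-1) + 355·2 = 170)
  q = 1: r = 15, s = 1 − 1·(-1) = 2, t = -1 − 1·2 = -3  (check: 540·2 + 355·(-3) = 15)
  q = 11: r = 5, s = -1 − 11·2 = -23, t = 2 − 11·(-3) = 35  (check: 540·(-23) + 355·35 = 5)
The row with r = 5 (the gcd) gives the Bezout coefficients s = -23, t = 35.
Result: 540 · (-23) + 355 · (35) = 5.

gcd(540, 355) = 5; s = -23, t = 35 (check: 540·(-23) + 355·35 = 5).


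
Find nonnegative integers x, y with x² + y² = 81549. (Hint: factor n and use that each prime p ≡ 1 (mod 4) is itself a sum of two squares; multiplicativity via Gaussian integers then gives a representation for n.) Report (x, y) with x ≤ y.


Step 1: Factor n = 81549 = 3^2 · 13 · 17 · 41.
Step 2: Check the mod-4 condition on each prime factor: 3 ≡ 3 (mod 4), exponent 2 (must be even); 13 ≡ 1 (mod 4), exponent 1; 17 ≡ 1 (mod 4), exponent 1; 41 ≡ 1 (mod 4), exponent 1.
All primes ≡ 3 (mod 4) appear to even exponent (or don't appear), so by the two-squares theorem n IS expressible as a sum of two squares.
Step 3: Build a representation. Group n = k² · m with k = 3 and m = 13 · 17 · 41 = 9061 (a product of primes ≡ 1 (mod 4)); a representation of m scales to one of n via (k·x)² + (k·y)² = k²(x² + y²). Each prime p ≡ 1 (mod 4) is itself a sum of two squares; find a² by testing p − a² for a perfect square:
  13: 13 − 1² = 12, 13 − 2² = 9 = 3² ⇒ 13 = 2² + 3².
  17: 17 − 1² = 16 = 4² ⇒ 17 = 1² + 4².
  41: 41 − 1² = 40, 41 − 2² = 37, 41 − 3² = 32, 41 − 4² = 25 = 5² ⇒ 41 = 4² + 5².
  Combine using the Brahmagupta–Fibonacci identity (a² + b²)(c² + d²) = (ac − bd)² + (ad + bc)² = (ac + bd)² + (ad − bc)²:
  13 · 17 = 221: from (2² + 3²)(1² + 4²), take (2·1 − 3·4, 2·4 + 3·1) = (2 − 12, 8 + 3) = (-10, 11); dropping signs (only squares matter) gives (10, 11); check 10² + 11² = 100 + 121 = 221 ✓.
  221 · 41 = 9061: from (10² + 11²)(4² + 5²), take (10·4 − 11·5, 10·5 + 11·4) = (40 − 55, 50 + 44) = (-15, 94); dropping signs (only squares matter) gives (15, 94); check 15² + 94² = 225 + 8836 = 9061 ✓.
  Scale by k = 3: (3·15, 3·94) = (45, 282).
Step 4: Order so x ≤ y and verify: 45² + 282² = 2025 + 79524 = 81549 = n. ✓

n = 81549 = 45² + 282² (one valid representation with x ≤ y).


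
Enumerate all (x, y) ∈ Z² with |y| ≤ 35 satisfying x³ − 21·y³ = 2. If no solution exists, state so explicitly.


The equation is x³ - 21y³ = 2. For fixed y, x³ = 21·y³ + 2, so a solution requires the RHS to be a perfect cube.
Strategy: iterate y from -35 to 35, compute RHS = 21·y³ + 2, and check whether it is a (positive or negative) perfect cube.
Check small values of y:
  y = 0: RHS = 2 is not a perfect cube.
  y = 1: RHS = 23 is not a perfect cube.
  y = -1: RHS = -19 is not a perfect cube.
  y = 2: RHS = 170 is not a perfect cube.
  y = -2: RHS = -166 is not a perfect cube.
  y = 3: RHS = 569 is not a perfect cube.
  y = -3: RHS = -565 is not a perfect cube.
Continuing the search up to |y| = 35 finds no solutions either.
No (x, y) in the scanned range satisfies the equation.

No integer solutions with |y| ≤ 35.


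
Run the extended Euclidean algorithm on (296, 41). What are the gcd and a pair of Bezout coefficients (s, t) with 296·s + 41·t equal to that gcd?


Euclidean algorithm on (296, 41) — divide until remainder is 0:
  296 = 7 · 41 + 9
  41 = 4 · 9 + 5
  9 = 1 · 5 + 4
  5 = 1 · 4 + 1
  4 = 4 · 1 + 0
gcd(296, 41) = 1.
Track Bezout coefficients alongside the remainders: start with r₀ = 296 = a·1 + b·0 (s = 1, t = 0) and r₁ = 41 = a·0 + b·1 (s = 0, t = 1); each new remainder r_{k+1} = r_{k-1} − q_k·r_k inherits s_{k+1} = s_{k-1} − q_k·s_k, t_{k+1} = t_{k-1} − q_k·t_k, so r_k = a·s_k + b·t_k at every step:
  q = 7: r = 9, s = 1 − 7·0 = 1, t = 0 − 7·1 = -7  (check: 296·1 + 41·(-7) = 9)
  q = 4: r = 5, s = 0 − 4·1 = -4, t = 1 − 4·(-7) = 29  (check: 296·(-4) + 41·29 = 5)
  q = 1: r = 4, s = 1 − 1·(-4) = 5, t = -7 − 1·29 = -36  (check: 296·5 + 41·(-36) = 4)
  q = 1: r = 1, s = -4 − 1·5 = -9, t = 29 − 1·(-36) = 65  (check: 296·(-9) + 41·65 = 1)
The row with r = 1 (the gcd) gives the Bezout coefficients s = -9, t = 65.
Result: 296 · (-9) + 41 · (65) = 1.

gcd(296, 41) = 1; s = -9, t = 65 (check: 296·(-9) + 41·65 = 1).


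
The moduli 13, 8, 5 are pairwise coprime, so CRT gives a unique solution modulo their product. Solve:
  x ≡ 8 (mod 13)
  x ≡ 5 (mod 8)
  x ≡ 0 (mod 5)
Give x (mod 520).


Moduli 13, 8, 5 are pairwise coprime; by CRT there is a unique solution modulo M = 13 · 8 · 5 = 520.
Solve pairwise, accumulating the modulus:
  Start with x ≡ 8 (mod 13).
  Combine with x ≡ 5 (mod 8): since gcd(13, 8) = 1, we get a unique residue mod 104.
    Write x = 8 + 13·t and substitute into x ≡ 5 (mod 8): 13·t ≡ 5 − 8 = -3 (mod 8).
    Reduce coefficients mod 8: 5·t ≡ 5 (mod 8).
    The inverse of 5 mod 8 is 5 (since 5·5 = 25 = 3·8 + 1), so t ≡ 5·5 = 25 ≡ 1 (mod 8).
    Then x = 8 + 13·1 = 21, valid modulo lcm(13, 8) = 104: x ≡ 21 (mod 104).
  Combine with x ≡ 0 (mod 5): since gcd(104, 5) = 1, we get a unique residue mod 520.
    Write x = 21 + 104·t and substitute into x ≡ 0 (mod 5): 104·t ≡ 0 − 21 = -21 (mod 5).
    Reduce coefficients mod 5: 4·t ≡ 4 (mod 5).
    The inverse of 4 mod 5 is 4 (since 4·4 = 16 = 3·5 + 1), so t ≡ 4·4 = 16 ≡ 1 (mod 5).
    Then x = 21 + 104·1 = 125, valid modulo lcm(104, 5) = 520: x ≡ 125 (mod 520).
Verify: 125 mod 13 = 8 ✓, 125 mod 8 = 5 ✓, 125 mod 5 = 0 ✓.

x ≡ 125 (mod 520).


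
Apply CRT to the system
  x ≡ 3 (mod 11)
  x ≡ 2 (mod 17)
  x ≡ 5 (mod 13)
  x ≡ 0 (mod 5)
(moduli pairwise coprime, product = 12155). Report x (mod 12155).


Product of moduli M = 11 · 17 · 13 · 5 = 12155.
Merge one congruence at a time:
  Start: x ≡ 3 (mod 11).
  Combine with x ≡ 2 (mod 17); new modulus lcm = 187.
    Write x = 3 + 11·t and substitute into x ≡ 2 (mod 17): 11·t ≡ 2 − 3 = -1 (mod 17).
    Reduce coefficients mod 17: 11·t ≡ 16 (mod 17).
    The inverse of 11 mod 17 is 14 (since 11·14 = 154 = 9·17 + 1), so t ≡ 14·16 = 224 ≡ 3 (mod 17).
    Then x = 3 + 11·3 = 36, valid modulo lcm(11, 17) = 187: x ≡ 36 (mod 187).
  Combine with x ≡ 5 (mod 13); new modulus lcm = 2431.
    Write x = 36 + 187·t and substitute into x ≡ 5 (mod 13): 187·t ≡ 5 − 36 = -31 (mod 13).
    Reduce coefficients mod 13: 5·t ≡ 8 (mod 13).
    The inverse of 5 mod 13 is 8 (since 5·8 = 40 = 3·13 + 1), so t ≡ 8·8 = 64 ≡ 12 (mod 13).
    Then x = 36 + 187·12 = 2280, valid modulo lcm(187, 13) = 2431: x ≡ 2280 (mod 2431).
  Combine with x ≡ 0 (mod 5); new modulus lcm = 12155.
    Write x = 2280 + 2431·t and substitute into x ≡ 0 (mod 5): 2431·t ≡ 0 − 2280 = -2280 (mod 5).
    Reduce coefficients mod 5: 1·t ≡ 0 (mod 5).
    So t ≡ 0 (mod 5).
    Then x = 2280 + 2431·0 = 2280, valid modulo lcm(2431, 5) = 12155: x ≡ 2280 (mod 12155).
Verify against each original: 2280 mod 11 = 3, 2280 mod 17 = 2, 2280 mod 13 = 5, 2280 mod 5 = 0.

x ≡ 2280 (mod 12155).


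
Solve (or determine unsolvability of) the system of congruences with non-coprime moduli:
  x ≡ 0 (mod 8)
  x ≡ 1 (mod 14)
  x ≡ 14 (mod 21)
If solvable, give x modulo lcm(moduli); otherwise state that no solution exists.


Moduli 8, 14, 21 are not pairwise coprime, so CRT works modulo lcm(m_i) when all pairwise compatibility conditions hold.
Pairwise compatibility: gcd(m_i, m_j) must divide a_i - a_j for every pair.
Merge one congruence at a time:
  Start: x ≡ 0 (mod 8).
  Combine with x ≡ 1 (mod 14): gcd(8, 14) = 2, and 1 - 0 = 1 is NOT divisible by 2.
    ⇒ system is inconsistent (no integer solution).

No solution (the system is inconsistent).


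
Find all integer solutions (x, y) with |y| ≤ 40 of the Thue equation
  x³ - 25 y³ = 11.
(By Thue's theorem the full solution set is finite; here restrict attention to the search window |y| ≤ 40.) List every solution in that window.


The equation is x³ - 25y³ = 11. For fixed y, x³ = 25·y³ + 11, so a solution requires the RHS to be a perfect cube.
Strategy: iterate y from -40 to 40, compute RHS = 25·y³ + 11, and check whether it is a (positive or negative) perfect cube.
Check small values of y:
  y = 0: RHS = 11 is not a perfect cube.
  y = 1: RHS = 36 is not a perfect cube.
  y = -1: RHS = -14 is not a perfect cube.
  y = 2: RHS = 211 is not a perfect cube.
  y = -2: RHS = -189 is not a perfect cube.
  y = 3: RHS = 686 is not a perfect cube.
  y = -3: RHS = -664 is not a perfect cube.
Continuing the search up to |y| = 40 finds no solutions either.
No (x, y) in the scanned range satisfies the equation.

No integer solutions with |y| ≤ 40.


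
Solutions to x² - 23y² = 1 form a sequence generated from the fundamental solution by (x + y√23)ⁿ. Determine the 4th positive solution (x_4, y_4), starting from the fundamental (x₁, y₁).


Step 1: Find the fundamental solution (x₁, y₁) of x² - 23y² = 1.
  Expand √23 as a continued fraction. a₀ = ⌊√23⌋ = 4; iterate m_{k+1} = d_k·a_k − m_k, d_{k+1} = (23 − m_{k+1}²)/d_k, a_{k+1} = ⌊(a₀ + m_{k+1})/d_{k+1}⌋ (starting m₀ = 0, d₀ = 1), with convergents p_k = a_k·p_{k-1} + p_{k-2}, q_k = a_k·q_{k-1} + q_{k-2} (p₋₁ = 1, q₋₁ = 0):
  k = 0: a₀ = 4; p₀/q₀ = 4/1; p₀² − 23·q₀² = 16 − 23 = -7.
  k = 1: m = 4, d = 7, a = ⌊(4 + 4)/7⌋ = 1; p/q = (1·4 + 1)/(1·1 + 0) = 5/1; p² − 23·q² = 25 − 23 = 2.
  k = 2: m = 3, d = 2, a = ⌊(4 + 3)/2⌋ = 3; p/q = (3·5 + 4)/(3·1 + 1) = 19/4; p² − 23·q² = 361 − 368 = -7.
  k = 3: m = 3, d = 7, a = ⌊(4 + 3)/7⌋ = 1; p/q = (1·19 + 5)/(1·4 + 1) = 24/5; p² − 23·q² = 576 − 575 = 1.
  The first convergent with p² − 23·q² = 1 gives the fundamental solution (x₁, y₁) = (24, 5).
Step 2: Apply the recurrence (x_{n+1}, y_{n+1}) = (x₁x_n + 23y₁y_n, x₁y_n + y₁x_n) repeatedly.
  From (x_1, y_1) = (24, 5): x_2 = 24·24 + 23·5·5 = 1151; y_2 = 24·5 + 5·24 = 240.
  From (x_2, y_2) = (1151, 240): x_3 = 24·1151 + 23·5·240 = 55224; y_3 = 24·240 + 5·1151 = 11515.
  From (x_3, y_3) = (55224, 11515): x_4 = 24·55224 + 23·5·11515 = 2649601; y_4 = 24·11515 + 5·55224 = 552480.
Step 3: Verify x_4² - 23·y_4² = 7020385459201 - 7020385459200 = 1 (should be 1). ✓

(x_1, y_1) = (24, 5); (x_4, y_4) = (2649601, 552480).


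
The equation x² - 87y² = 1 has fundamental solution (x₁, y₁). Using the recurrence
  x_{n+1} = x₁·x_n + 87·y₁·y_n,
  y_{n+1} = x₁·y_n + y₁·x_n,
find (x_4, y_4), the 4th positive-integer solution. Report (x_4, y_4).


Step 1: Find the fundamental solution (x₁, y₁) of x² - 87y² = 1.
  Expand √87 as a continued fraction. a₀ = ⌊√87⌋ = 9; iterate m_{k+1} = d_k·a_k − m_k, d_{k+1} = (87 − m_{k+1}²)/d_k, a_{k+1} = ⌊(a₀ + m_{k+1})/d_{k+1}⌋ (starting m₀ = 0, d₀ = 1), with convergents p_k = a_k·p_{k-1} + p_{k-2}, q_k = a_k·q_{k-1} + q_{k-2} (p₋₁ = 1, q₋₁ = 0):
  k = 0: a₀ = 9; p₀/q₀ = 9/1; p₀² − 87·q₀² = 81 − 87 = -6.
  k = 1: m = 9, d = 6, a = ⌊(9 + 9)/6⌋ = 3; p/q = (3·9 + 1)/(3·1 + 0) = 28/3; p² − 87·q² = 784 − 783 = 1.
  The first convergent with p² − 87·q² = 1 gives the fundamental solution (x₁, y₁) = (28, 3).
Step 2: Apply the recurrence (x_{n+1}, y_{n+1}) = (x₁x_n + 87y₁y_n, x₁y_n + y₁x_n) repeatedly.
  From (x_1, y_1) = (28, 3): x_2 = 28·28 + 87·3·3 = 1567; y_2 = 28·3 + 3·28 = 168.
  From (x_2, y_2) = (1567, 168): x_3 = 28·1567 + 87·3·168 = 87724; y_3 = 28·168 + 3·1567 = 9405.
  From (x_3, y_3) = (87724, 9405): x_4 = 28·87724 + 87·3·9405 = 4910977; y_4 = 28·9405 + 3·87724 = 526512.
Step 3: Verify x_4² - 87·y_4² = 24117695094529 - 24117695094528 = 1 (should be 1). ✓

(x_1, y_1) = (28, 3); (x_4, y_4) = (4910977, 526512).


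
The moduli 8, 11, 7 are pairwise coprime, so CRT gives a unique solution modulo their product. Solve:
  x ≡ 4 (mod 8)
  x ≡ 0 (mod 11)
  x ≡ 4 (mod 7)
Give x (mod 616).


Moduli 8, 11, 7 are pairwise coprime; by CRT there is a unique solution modulo M = 8 · 11 · 7 = 616.
Solve pairwise, accumulating the modulus:
  Start with x ≡ 4 (mod 8).
  Combine with x ≡ 0 (mod 11): since gcd(8, 11) = 1, we get a unique residue mod 88.
    Write x = 4 + 8·t and substitute into x ≡ 0 (mod 11): 8·t ≡ 0 − 4 = -4 (mod 11).
    Reduce coefficients mod 11: 8·t ≡ 7 (mod 11).
    The inverse of 8 mod 11 is 7 (since 8·7 = 56 = 5·11 + 1), so t ≡ 7·7 = 49 ≡ 5 (mod 11).
    Then x = 4 + 8·5 = 44, valid modulo lcm(8, 11) = 88: x ≡ 44 (mod 88).
  Combine with x ≡ 4 (mod 7): since gcd(88, 7) = 1, we get a unique residue mod 616.
    Write x = 44 + 88·t and substitute into x ≡ 4 (mod 7): 88·t ≡ 4 − 44 = -40 (mod 7).
    Reduce coefficients mod 7: 4·t ≡ 2 (mod 7).
    The inverse of 4 mod 7 is 2 (since 4·2 = 8 = 1·7 + 1), so t ≡ 2·2 = 4 ≡ 4 (mod 7).
    Then x = 44 + 88·4 = 396, valid modulo lcm(88, 7) = 616: x ≡ 396 (mod 616).
Verify: 396 mod 8 = 4 ✓, 396 mod 11 = 0 ✓, 396 mod 7 = 4 ✓.

x ≡ 396 (mod 616).


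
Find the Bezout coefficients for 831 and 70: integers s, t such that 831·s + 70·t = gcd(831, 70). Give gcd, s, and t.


Euclidean algorithm on (831, 70) — divide until remainder is 0:
  831 = 11 · 70 + 61
  70 = 1 · 61 + 9
  61 = 6 · 9 + 7
  9 = 1 · 7 + 2
  7 = 3 · 2 + 1
  2 = 2 · 1 + 0
gcd(831, 70) = 1.
Track Bezout coefficients alongside the remainders: start with r₀ = 831 = a·1 + b·0 (s = 1, t = 0) and r₁ = 70 = a·0 + b·1 (s = 0, t = 1); each new remainder r_{k+1} = r_{k-1} − q_k·r_k inherits s_{k+1} = s_{k-1} − q_k·s_k, t_{k+1} = t_{k-1} − q_k·t_k, so r_k = a·s_k + b·t_k at every step:
  q = 11: r = 61, s = 1 − 11·0 = 1, t = 0 − 11·1 = -11  (check: 831·1 + 70·(-11) = 61)
  q = 1: r = 9, s = 0 − 1·1 = -1, t = 1 − 1·(-11) = 12  (check: 831·(-1) + 70·12 = 9)
  q = 6: r = 7, s = 1 − 6·(-1) = 7, t = -11 − 6·12 = -83  (check: 831·7 + 70·(-83) = 7)
  q = 1: r = 2, s = -1 − 1·7 = -8, t = 12 − 1·(-83) = 95  (check: 831·(-8) + 70·95 = 2)
  q = 3: r = 1, s = 7 − 3·(-8) = 31, t = -83 − 3·95 = -368  (check: 831·31 + 70·(-368) = 1)
The row with r = 1 (the gcd) gives the Bezout coefficients s = 31, t = -368.
Result: 831 · (31) + 70 · (-368) = 1.

gcd(831, 70) = 1; s = 31, t = -368 (check: 831·31 + 70·(-368) = 1).


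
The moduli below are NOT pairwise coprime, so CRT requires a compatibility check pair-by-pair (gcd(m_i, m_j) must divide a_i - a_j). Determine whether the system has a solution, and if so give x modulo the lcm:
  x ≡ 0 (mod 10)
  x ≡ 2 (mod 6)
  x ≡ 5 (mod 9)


Moduli 10, 6, 9 are not pairwise coprime, so CRT works modulo lcm(m_i) when all pairwise compatibility conditions hold.
Pairwise compatibility: gcd(m_i, m_j) must divide a_i - a_j for every pair.
Merge one congruence at a time:
  Start: x ≡ 0 (mod 10).
  Combine with x ≡ 2 (mod 6): gcd(10, 6) = 2; 2 - 0 = 2, which IS divisible by 2, so compatible.
    Write x = 0 + 10·t and substitute into x ≡ 2 (mod 6): 10·t ≡ 2 − 0 = 2 (mod 6).
    Divide the congruence (and modulus) by g = 2: 5·t ≡ 1 (mod 3).
    Reduce coefficients mod 3: 2·t ≡ 1 (mod 3).
    The inverse of 2 mod 3 is 2 (since 2·2 = 4 = 1·3 + 1), so t ≡ 2·1 = 2 ≡ 2 (mod 3).
    Then x = 0 + 10·2 = 20, valid modulo lcm(10, 6) = 30: x ≡ 20 (mod 30).
  Combine with x ≡ 5 (mod 9): gcd(30, 9) = 3; 5 - 20 = -15, which IS divisible by 3, so compatible.
    Write x = 20 + 30·t and substitute into x ≡ 5 (mod 9): 30·t ≡ 5 − 20 = -15 (mod 9).
    Divide the congruence (and modulus) by g = 3: 10·t ≡ -5 (mod 3).
    Reduce coefficients mod 3: 1·t ≡ 1 (mod 3).
    So t ≡ 1 (mod 3).
    Then x = 20 + 30·1 = 50, valid modulo lcm(30, 9) = 90: x ≡ 50 (mod 90).
Verify: 50 mod 10 = 0, 50 mod 6 = 2, 50 mod 9 = 5.

x ≡ 50 (mod 90).


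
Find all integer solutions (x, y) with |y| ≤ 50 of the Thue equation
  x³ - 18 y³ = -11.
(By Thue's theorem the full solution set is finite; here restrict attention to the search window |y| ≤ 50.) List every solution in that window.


The equation is x³ - 18y³ = -11. For fixed y, x³ = 18·y³ − 11, so a solution requires the RHS to be a perfect cube.
Strategy: iterate y from -50 to 50, compute RHS = 18·y³ − 11, and check whether it is a (positive or negative) perfect cube.
Check small values of y:
  y = 0: RHS = -11 is not a perfect cube.
  y = 1: RHS = 7 is not a perfect cube.
  y = -1: RHS = -29 is not a perfect cube.
  y = 2: RHS = 133 is not a perfect cube.
  y = -2: RHS = -155 is not a perfect cube.
  y = 3: RHS = 475 is not a perfect cube.
  y = -3: RHS = -497 is not a perfect cube.
Continuing the search up to |y| = 50 finds no solutions either.
No (x, y) in the scanned range satisfies the equation.

No integer solutions with |y| ≤ 50.


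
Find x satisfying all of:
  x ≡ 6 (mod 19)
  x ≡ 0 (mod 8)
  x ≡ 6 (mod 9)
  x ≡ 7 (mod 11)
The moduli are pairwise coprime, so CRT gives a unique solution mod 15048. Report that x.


Product of moduli M = 19 · 8 · 9 · 11 = 15048.
Merge one congruence at a time:
  Start: x ≡ 6 (mod 19).
  Combine with x ≡ 0 (mod 8); new modulus lcm = 152.
    Write x = 6 + 19·t and substitute into x ≡ 0 (mod 8): 19·t ≡ 0 − 6 = -6 (mod 8).
    Reduce coefficients mod 8: 3·t ≡ 2 (mod 8).
    The inverse of 3 mod 8 is 3 (since 3·3 = 9 = 1·8 + 1), so t ≡ 3·2 = 6 ≡ 6 (mod 8).
    Then x = 6 + 19·6 = 120, valid modulo lcm(19, 8) = 152: x ≡ 120 (mod 152).
  Combine with x ≡ 6 (mod 9); new modulus lcm = 1368.
    Write x = 120 + 152·t and substitute into x ≡ 6 (mod 9): 152·t ≡ 6 − 120 = -114 (mod 9).
    Reduce coefficients mod 9: 8·t ≡ 3 (mod 9).
    The inverse of 8 mod 9 is 8 (since 8·8 = 64 = 7·9 + 1), so t ≡ 8·3 = 24 ≡ 6 (mod 9).
    Then x = 120 + 152·6 = 1032, valid modulo lcm(152, 9) = 1368: x ≡ 1032 (mod 1368).
  Combine with x ≡ 7 (mod 11); new modulus lcm = 15048.
    Write x = 1032 + 1368·t and substitute into x ≡ 7 (mod 11): 1368·t ≡ 7 − 1032 = -1025 (mod 11).
    Reduce coefficients mod 11: 4·t ≡ 9 (mod 11).
    The inverse of 4 mod 11 is 3 (since 4·3 = 12 = 1·11 + 1), so t ≡ 3·9 = 27 ≡ 5 (mod 11).
    Then x = 1032 + 1368·5 = 7872, valid modulo lcm(1368, 11) = 15048: x ≡ 7872 (mod 15048).
Verify against each original: 7872 mod 19 = 6, 7872 mod 8 = 0, 7872 mod 9 = 6, 7872 mod 11 = 7.

x ≡ 7872 (mod 15048).


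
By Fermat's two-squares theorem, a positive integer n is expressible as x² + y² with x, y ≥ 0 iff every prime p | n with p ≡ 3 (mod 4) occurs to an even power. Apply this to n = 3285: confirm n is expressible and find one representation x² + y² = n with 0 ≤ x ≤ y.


Step 1: Factor n = 3285 = 3^2 · 5 · 73.
Step 2: Check the mod-4 condition on each prime factor: 3 ≡ 3 (mod 4), exponent 2 (must be even); 5 ≡ 1 (mod 4), exponent 1; 73 ≡ 1 (mod 4), exponent 1.
All primes ≡ 3 (mod 4) appear to even exponent (or don't appear), so by the two-squares theorem n IS expressible as a sum of two squares.
Step 3: Build a representation. Group n = k² · m with k = 3 and m = 5 · 73 = 365 (a product of primes ≡ 1 (mod 4)); a representation of m scales to one of n via (k·x)² + (k·y)² = k²(x² + y²). Each prime p ≡ 1 (mod 4) is itself a sum of two squares; find a² by testing p − a² for a perfect square:
  5: 5 − 1² = 4 = 2² ⇒ 5 = 1² + 2².
  73: 73 − 1² = 72, 73 − 2² = 69, 73 − 3² = 64 = 8² ⇒ 73 = 3² + 8².
  Combine using the Brahmagupta–Fibonacci identity (a² + b²)(c² + d²) = (ac − bd)² + (ad + bc)² = (ac + bd)² + (ad − bc)²:
  5 · 73 = 365: from (1² + 2²)(3² + 8²), take (1·3 − 2·8, 1·8 + 2·3) = (3 − 16, 8 + 6) = (-13, 14); dropping signs (only squares matter) gives (13, 14); check 13² + 14² = 169 + 196 = 365 ✓.
  Scale by k = 3: (3·13, 3·14) = (39, 42).
Step 4: Order so x ≤ y and verify: 39² + 42² = 1521 + 1764 = 3285 = n. ✓

n = 3285 = 39² + 42² (one valid representation with x ≤ y).


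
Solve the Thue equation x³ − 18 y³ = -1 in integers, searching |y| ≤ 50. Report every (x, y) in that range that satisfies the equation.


The equation is x³ - 18y³ = -1. For fixed y, x³ = 18·y³ − 1, so a solution requires the RHS to be a perfect cube.
Strategy: iterate y from -50 to 50, compute RHS = 18·y³ − 1, and check whether it is a (positive or negative) perfect cube.
Check small values of y:
  y = 0: RHS = -1 = (-1)³ ⇒ x = -1 works.
  y = 1: RHS = 17 is not a perfect cube.
  y = -1: RHS = -19 is not a perfect cube.
  y = 2: RHS = 143 is not a perfect cube.
  y = -2: RHS = -145 is not a perfect cube.
  y = 3: RHS = 485 is not a perfect cube.
  y = -3: RHS = -487 is not a perfect cube.
Continuing the search up to |y| = 50 finds no further solutions beyond those listed.
Collected solutions: (-1, 0).

Solutions (with |y| ≤ 50): (-1, 0).


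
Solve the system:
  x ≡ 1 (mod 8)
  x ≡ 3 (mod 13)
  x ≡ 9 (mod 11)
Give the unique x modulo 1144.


Moduli 8, 13, 11 are pairwise coprime; by CRT there is a unique solution modulo M = 8 · 13 · 11 = 1144.
Solve pairwise, accumulating the modulus:
  Start with x ≡ 1 (mod 8).
  Combine with x ≡ 3 (mod 13): since gcd(8, 13) = 1, we get a unique residue mod 104.
    Write x = 1 + 8·t and substitute into x ≡ 3 (mod 13): 8·t ≡ 3 − 1 = 2 (mod 13).
    The inverse of 8 mod 13 is 5 (since 8·5 = 40 = 3·13 + 1), so t ≡ 5·2 = 10 ≡ 10 (mod 13).
    Then x = 1 + 8·10 = 81, valid modulo lcm(8, 13) = 104: x ≡ 81 (mod 104).
  Combine with x ≡ 9 (mod 11): since gcd(104, 11) = 1, we get a unique residue mod 1144.
    Write x = 81 + 104·t and substitute into x ≡ 9 (mod 11): 104·t ≡ 9 − 81 = -72 (mod 11).
    Reduce coefficients mod 11: 5·t ≡ 5 (mod 11).
    The inverse of 5 mod 11 is 9 (since 5·9 = 45 = 4·11 + 1), so t ≡ 9·5 = 45 ≡ 1 (mod 11).
    Then x = 81 + 104·1 = 185, valid modulo lcm(104, 11) = 1144: x ≡ 185 (mod 1144).
Verify: 185 mod 8 = 1 ✓, 185 mod 13 = 3 ✓, 185 mod 11 = 9 ✓.

x ≡ 185 (mod 1144).


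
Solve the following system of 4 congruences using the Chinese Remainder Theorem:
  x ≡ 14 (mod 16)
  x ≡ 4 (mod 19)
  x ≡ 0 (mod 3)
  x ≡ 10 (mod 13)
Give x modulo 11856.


Product of moduli M = 16 · 19 · 3 · 13 = 11856.
Merge one congruence at a time:
  Start: x ≡ 14 (mod 16).
  Combine with x ≡ 4 (mod 19); new modulus lcm = 304.
    Write x = 14 + 16·t and substitute into x ≡ 4 (mod 19): 16·t ≡ 4 − 14 = -10 (mod 19).
    Reduce coefficients mod 19: 16·t ≡ 9 (mod 19).
    The inverse of 16 mod 19 is 6 (since 16·6 = 96 = 5·19 + 1), so t ≡ 6·9 = 54 ≡ 16 (mod 19).
    Then x = 14 + 16·16 = 270, valid modulo lcm(16, 19) = 304: x ≡ 270 (mod 304).
  Combine with x ≡ 0 (mod 3); new modulus lcm = 912.
    Write x = 270 + 304·t and substitute into x ≡ 0 (mod 3): 304·t ≡ 0 − 270 = -270 (mod 3).
    Reduce coefficients mod 3: 1·t ≡ 0 (mod 3).
    So t ≡ 0 (mod 3).
    Then x = 270 + 304·0 = 270, valid modulo lcm(304, 3) = 912: x ≡ 270 (mod 912).
  Combine with x ≡ 10 (mod 13); new modulus lcm = 11856.
    Write x = 270 + 912·t and substitute into x ≡ 10 (mod 13): 912·t ≡ 10 − 270 = -260 (mod 13).
    Reduce coefficients mod 13: 2·t ≡ 0 (mod 13).
    The inverse of 2 mod 13 is 7 (since 2·7 = 14 = 1·13 + 1), so t ≡ 7·0 = 0 ≡ 0 (mod 13).
    Then x = 270 + 912·0 = 270, valid modulo lcm(912, 13) = 11856: x ≡ 270 (mod 11856).
Verify against each original: 270 mod 16 = 14, 270 mod 19 = 4, 270 mod 3 = 0, 270 mod 13 = 10.

x ≡ 270 (mod 11856).


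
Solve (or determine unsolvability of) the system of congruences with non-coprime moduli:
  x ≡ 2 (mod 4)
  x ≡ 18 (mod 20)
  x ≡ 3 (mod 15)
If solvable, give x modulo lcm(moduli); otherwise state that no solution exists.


Moduli 4, 20, 15 are not pairwise coprime, so CRT works modulo lcm(m_i) when all pairwise compatibility conditions hold.
Pairwise compatibility: gcd(m_i, m_j) must divide a_i - a_j for every pair.
Merge one congruence at a time:
  Start: x ≡ 2 (mod 4).
  Combine with x ≡ 18 (mod 20): gcd(4, 20) = 4; 18 - 2 = 16, which IS divisible by 4, so compatible.
    Write x = 2 + 4·t and substitute into x ≡ 18 (mod 20): 4·t ≡ 18 − 2 = 16 (mod 20).
    Divide the congruence (and modulus) by g = 4: 1·t ≡ 4 (mod 5).
    So t ≡ 4 (mod 5).
    Then x = 2 + 4·4 = 18, valid modulo lcm(4, 20) = 20: x ≡ 18 (mod 20).
  Combine with x ≡ 3 (mod 15): gcd(20, 15) = 5; 3 - 18 = -15, which IS divisible by 5, so compatible.
    Write x = 18 + 20·t and substitute into x ≡ 3 (mod 15): 20·t ≡ 3 − 18 = -15 (mod 15).
    Divide the congruence (and modulus) by g = 5: 4·t ≡ -3 (mod 3).
    Reduce coefficients mod 3: 1·t ≡ 0 (mod 3).
    So t ≡ 0 (mod 3).
    Then x = 18 + 20·0 = 18, valid modulo lcm(20, 15) = 60: x ≡ 18 (mod 60).
Verify: 18 mod 4 = 2, 18 mod 20 = 18, 18 mod 15 = 3.

x ≡ 18 (mod 60).


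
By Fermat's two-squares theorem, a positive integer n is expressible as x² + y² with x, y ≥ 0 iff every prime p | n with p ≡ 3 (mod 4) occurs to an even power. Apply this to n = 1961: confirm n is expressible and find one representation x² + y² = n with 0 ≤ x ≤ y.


Step 1: Factor n = 1961 = 37 · 53.
Step 2: Check the mod-4 condition on each prime factor: 37 ≡ 1 (mod 4), exponent 1; 53 ≡ 1 (mod 4), exponent 1.
All primes ≡ 3 (mod 4) appear to even exponent (or don't appear), so by the two-squares theorem n IS expressible as a sum of two squares.
Step 3: Build a representation. Here n = 37 · 53 is a product of primes ≡ 1 (mod 4). Each prime p ≡ 1 (mod 4) is itself a sum of two squares; find a² by testing p − a² for a perfect square:
  37: 37 − 1² = 36 = 6² ⇒ 37 = 1² + 6².
  53: 53 − 1² = 52, 53 − 2² = 49 = 7² ⇒ 53 = 2² + 7².
  Combine using the Brahmagupta–Fibonacci identity (a² + b²)(c² + d²) = (ac − bd)² + (ad + bc)² = (ac + bd)² + (ad − bc)²:
  37 · 53 = 1961: from (1² + 6²)(2² + 7²), take (1·2 − 6·7, 1·7 + 6·2) = (2 − 42, 7 + 12) = (-40, 19); dropping signs (only squares matter) gives (40, 19); check 40² + 19² = 1600 + 361 = 1961 ✓.
Step 4: Order so x ≤ y and verify: 19² + 40² = 361 + 1600 = 1961 = n. ✓

n = 1961 = 19² + 40² (one valid representation with x ≤ y).


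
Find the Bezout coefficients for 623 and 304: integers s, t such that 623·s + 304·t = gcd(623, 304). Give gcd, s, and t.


Euclidean algorithm on (623, 304) — divide until remainder is 0:
  623 = 2 · 304 + 15
  304 = 20 · 15 + 4
  15 = 3 · 4 + 3
  4 = 1 · 3 + 1
  3 = 3 · 1 + 0
gcd(623, 304) = 1.
Track Bezout coefficients alongside the remainders: start with r₀ = 623 = a·1 + b·0 (s = 1, t = 0) and r₁ = 304 = a·0 + b·1 (s = 0, t = 1); each new remainder r_{k+1} = r_{k-1} − q_k·r_k inherits s_{k+1} = s_{k-1} − q_k·s_k, t_{k+1} = t_{k-1} − q_k·t_k, so r_k = a·s_k + b·t_k at every step:
  q = 2: r = 15, s = 1 − 2·0 = 1, t = 0 − 2·1 = -2  (check: 623·1 + 304·(-2) = 15)
  q = 20: r = 4, s = 0 − 20·1 = -20, t = 1 − 20·(-2) = 41  (check: 623·(-20) + 304·41 = 4)
  q = 3: r = 3, s = 1 − 3·(-20) = 61, t = -2 − 3·41 = -125  (check: 623·61 + 304·(-125) = 3)
  q = 1: r = 1, s = -20 − 1·61 = -81, t = 41 − 1·(-125) = 166  (check: 623·(-81) + 304·166 = 1)
The row with r = 1 (the gcd) gives the Bezout coefficients s = -81, t = 166.
Result: 623 · (-81) + 304 · (166) = 1.

gcd(623, 304) = 1; s = -81, t = 166 (check: 623·(-81) + 304·166 = 1).


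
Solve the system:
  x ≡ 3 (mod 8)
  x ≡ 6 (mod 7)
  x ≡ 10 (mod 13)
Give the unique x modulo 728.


Moduli 8, 7, 13 are pairwise coprime; by CRT there is a unique solution modulo M = 8 · 7 · 13 = 728.
Solve pairwise, accumulating the modulus:
  Start with x ≡ 3 (mod 8).
  Combine with x ≡ 6 (mod 7): since gcd(8, 7) = 1, we get a unique residue mod 56.
    Write x = 3 + 8·t and substitute into x ≡ 6 (mod 7): 8·t ≡ 6 − 3 = 3 (mod 7).
    Reduce coefficients mod 7: 1·t ≡ 3 (mod 7).
    So t ≡ 3 (mod 7).
    Then x = 3 + 8·3 = 27, valid modulo lcm(8, 7) = 56: x ≡ 27 (mod 56).
  Combine with x ≡ 10 (mod 13): since gcd(56, 13) = 1, we get a unique residue mod 728.
    Write x = 27 + 56·t and substitute into x ≡ 10 (mod 13): 56·t ≡ 10 − 27 = -17 (mod 13).
    Reduce coefficients mod 13: 4·t ≡ 9 (mod 13).
    The inverse of 4 mod 13 is 10 (since 4·10 = 40 = 3·13 + 1), so t ≡ 10·9 = 90 ≡ 12 (mod 13).
    Then x = 27 + 56·12 = 699, valid modulo lcm(56, 13) = 728: x ≡ 699 (mod 728).
Verify: 699 mod 8 = 3 ✓, 699 mod 7 = 6 ✓, 699 mod 13 = 10 ✓.

x ≡ 699 (mod 728).


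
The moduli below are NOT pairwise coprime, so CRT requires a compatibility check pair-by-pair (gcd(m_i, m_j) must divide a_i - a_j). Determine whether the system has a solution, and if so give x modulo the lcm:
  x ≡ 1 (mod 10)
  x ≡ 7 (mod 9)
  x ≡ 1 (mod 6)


Moduli 10, 9, 6 are not pairwise coprime, so CRT works modulo lcm(m_i) when all pairwise compatibility conditions hold.
Pairwise compatibility: gcd(m_i, m_j) must divide a_i - a_j for every pair.
Merge one congruence at a time:
  Start: x ≡ 1 (mod 10).
  Combine with x ≡ 7 (mod 9): gcd(10, 9) = 1; 7 - 1 = 6, which IS divisible by 1, so compatible.
    Write x = 1 + 10·t and substitute into x ≡ 7 (mod 9): 10·t ≡ 7 − 1 = 6 (mod 9).
    Reduce coefficients mod 9: 1·t ≡ 6 (mod 9).
    So t ≡ 6 (mod 9).
    Then x = 1 + 10·6 = 61, valid modulo lcm(10, 9) = 90: x ≡ 61 (mod 90).
  Combine with x ≡ 1 (mod 6): gcd(90, 6) = 6; 1 - 61 = -60, which IS divisible by 6, so compatible.
    Write x = 61 + 90·t and substitute into x ≡ 1 (mod 6): 90·t ≡ 1 − 61 = -60 (mod 6).
    Divide the congruence (and modulus) by g = 6: 15·t ≡ -10 (mod 1).
    Modulo 1 every t works; take t = 0.
    Then x = 61 + 90·0 = 61, valid modulo lcm(90, 6) = 90: x ≡ 61 (mod 90).
Verify: 61 mod 10 = 1, 61 mod 9 = 7, 61 mod 6 = 1.

x ≡ 61 (mod 90).


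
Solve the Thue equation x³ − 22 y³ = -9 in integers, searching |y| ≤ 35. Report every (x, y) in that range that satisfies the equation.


The equation is x³ - 22y³ = -9. For fixed y, x³ = 22·y³ − 9, so a solution requires the RHS to be a perfect cube.
Strategy: iterate y from -35 to 35, compute RHS = 22·y³ − 9, and check whether it is a (positive or negative) perfect cube.
Check small values of y:
  y = 0: RHS = -9 is not a perfect cube.
  y = 1: RHS = 13 is not a perfect cube.
  y = -1: RHS = -31 is not a perfect cube.
  y = 2: RHS = 167 is not a perfect cube.
  y = -2: RHS = -185 is not a perfect cube.
  y = 3: RHS = 585 is not a perfect cube.
  y = -3: RHS = -603 is not a perfect cube.
Continuing the search up to |y| = 35 finds no solutions either.
No (x, y) in the scanned range satisfies the equation.

No integer solutions with |y| ≤ 35.


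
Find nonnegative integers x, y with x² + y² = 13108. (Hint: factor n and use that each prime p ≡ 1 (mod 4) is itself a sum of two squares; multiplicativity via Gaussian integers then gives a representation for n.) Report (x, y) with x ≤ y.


Step 1: Factor n = 13108 = 2^2 · 29 · 113.
Step 2: Check the mod-4 condition on each prime factor: 2 = 2 (special); 29 ≡ 1 (mod 4), exponent 1; 113 ≡ 1 (mod 4), exponent 1.
All primes ≡ 3 (mod 4) appear to even exponent (or don't appear), so by the two-squares theorem n IS expressible as a sum of two squares.
Step 3: Build a representation. Group n = k² · m with k = 2 and m = 29 · 113 = 3277 (a product of primes ≡ 1 (mod 4)); a representation of m scales to one of n via (k·x)² + (k·y)² = k²(x² + y²). Each prime p ≡ 1 (mod 4) is itself a sum of two squares; find a² by testing p − a² for a perfect square:
  29: 29 − 1² = 28, 29 − 2² = 25 = 5² ⇒ 29 = 2² + 5².
  113: 113 − 1² = 112, 113 − 2² = 109, 113 − 3² = 104, 113 − 4² = 97, 113 − 5² = 88, 113 − 6² = 77, 113 − 7² = 64 = 8² ⇒ 113 = 7² + 8².
  Combine using the Brahmagupta–Fibonacci identity (a² + b²)(c² + d²) = (ac − bd)² + (ad + bc)² = (ac + bd)² + (ad − bc)²:
  29 · 113 = 3277: from (2² + 5²)(7² + 8²), take (2·7 − 5·8, 2·8 + 5·7) = (14 − 40, 16 + 35) = (-26, 51); dropping signs (only squares matter) gives (26, 51); check 26² + 51² = 676 + 2601 = 3277 ✓.
  Scale by k = 2: (2·26, 2·51) = (52, 102).
Step 4: Order so x ≤ y and verify: 52² + 102² = 2704 + 10404 = 13108 = n. ✓

n = 13108 = 52² + 102² (one valid representation with x ≤ y).


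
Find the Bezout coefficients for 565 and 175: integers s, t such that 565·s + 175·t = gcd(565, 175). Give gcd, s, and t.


Euclidean algorithm on (565, 175) — divide until remainder is 0:
  565 = 3 · 175 + 40
  175 = 4 · 40 + 15
  40 = 2 · 15 + 10
  15 = 1 · 10 + 5
  10 = 2 · 5 + 0
gcd(565, 175) = 5.
Track Bezout coefficients alongside the remainders: start with r₀ = 565 = a·1 + b·0 (s = 1, t = 0) and r₁ = 175 = a·0 + b·1 (s = 0, t = 1); each new remainder r_{k+1} = r_{k-1} − q_k·r_k inherits s_{k+1} = s_{k-1} − q_k·s_k, t_{k+1} = t_{k-1} − q_k·t_k, so r_k = a·s_k + b·t_k at every step:
  q = 3: r = 40, s = 1 − 3·0 = 1, t = 0 − 3·1 = -3  (check: 565·1 + 175·(-3) = 40)
  q = 4: r = 15, s = 0 − 4·1 = -4, t = 1 − 4·(-3) = 13  (check: 565·(-4) + 175·13 = 15)
  q = 2: r = 10, s = 1 − 2·(-4) = 9, t = -3 − 2·13 = -29  (check: 565·9 + 175·(-29) = 10)
  q = 1: r = 5, s = -4 − 1·9 = -13, t = 13 − 1·(-29) = 42  (check: 565·(-13) + 175·42 = 5)
The row with r = 5 (the gcd) gives the Bezout coefficients s = -13, t = 42.
Result: 565 · (-13) + 175 · (42) = 5.

gcd(565, 175) = 5; s = -13, t = 42 (check: 565·(-13) + 175·42 = 5).


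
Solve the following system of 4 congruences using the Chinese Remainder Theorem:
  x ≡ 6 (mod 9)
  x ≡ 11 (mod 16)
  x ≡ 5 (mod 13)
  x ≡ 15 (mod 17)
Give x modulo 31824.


Product of moduli M = 9 · 16 · 13 · 17 = 31824.
Merge one congruence at a time:
  Start: x ≡ 6 (mod 9).
  Combine with x ≡ 11 (mod 16); new modulus lcm = 144.
    Write x = 6 + 9·t and substitute into x ≡ 11 (mod 16): 9·t ≡ 11 − 6 = 5 (mod 16).
    The inverse of 9 mod 16 is 9 (since 9·9 = 81 = 5·16 + 1), so t ≡ 9·5 = 45 ≡ 13 (mod 16).
    Then x = 6 + 9·13 = 123, valid modulo lcm(9, 16) = 144: x ≡ 123 (mod 144).
  Combine with x ≡ 5 (mod 13); new modulus lcm = 1872.
    Write x = 123 + 144·t and substitute into x ≡ 5 (mod 13): 144·t ≡ 5 − 123 = -118 (mod 13).
    Reduce coefficients mod 13: 1·t ≡ 12 (mod 13).
    So t ≡ 12 (mod 13).
    Then x = 123 + 144·12 = 1851, valid modulo lcm(144, 13) = 1872: x ≡ 1851 (mod 1872).
  Combine with x ≡ 15 (mod 17); new modulus lcm = 31824.
    Write x = 1851 + 1872·t and substitute into x ≡ 15 (mod 17): 1872·t ≡ 15 − 1851 = -1836 (mod 17).
    Reduce coefficients mod 17: 2·t ≡ 0 (mod 17).
    The inverse of 2 mod 17 is 9 (since 2·9 = 18 = 1·17 + 1), so t ≡ 9·0 = 0 ≡ 0 (mod 17).
    Then x = 1851 + 1872·0 = 1851, valid modulo lcm(1872, 17) = 31824: x ≡ 1851 (mod 31824).
Verify against each original: 1851 mod 9 = 6, 1851 mod 16 = 11, 1851 mod 13 = 5, 1851 mod 17 = 15.

x ≡ 1851 (mod 31824).


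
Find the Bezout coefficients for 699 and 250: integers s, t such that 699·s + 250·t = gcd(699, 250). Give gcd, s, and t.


Euclidean algorithm on (699, 250) — divide until remainder is 0:
  699 = 2 · 250 + 199
  250 = 1 · 199 + 51
  199 = 3 · 51 + 46
  51 = 1 · 46 + 5
  46 = 9 · 5 + 1
  5 = 5 · 1 + 0
gcd(699, 250) = 1.
Track Bezout coefficients alongside the remainders: start with r₀ = 699 = a·1 + b·0 (s = 1, t = 0) and r₁ = 250 = a·0 + b·1 (s = 0, t = 1); each new remainder r_{k+1} = r_{k-1} − q_k·r_k inherits s_{k+1} = s_{k-1} − q_k·s_k, t_{k+1} = t_{k-1} − q_k·t_k, so r_k = a·s_k + b·t_k at every step:
  q = 2: r = 199, s = 1 − 2·0 = 1, t = 0 − 2·1 = -2  (check: 699·1 + 250·(-2) = 199)
  q = 1: r = 51, s = 0 − 1·1 = -1, t = 1 − 1·(-2) = 3  (check: 699·(-1) + 250·3 = 51)
  q = 3: r = 46, s = 1 − 3·(-1) = 4, t = -2 − 3·3 = -11  (check: 699·4 + 250·(-11) = 46)
  q = 1: r = 5, s = -1 − 1·4 = -5, t = 3 − 1·(-11) = 14  (check: 699·(-5) + 250·14 = 5)
  q = 9: r = 1, s = 4 − 9·(-5) = 49, t = -11 − 9·14 = -137  (check: 699·49 + 250·(-137) = 1)
The row with r = 1 (the gcd) gives the Bezout coefficients s = 49, t = -137.
Result: 699 · (49) + 250 · (-137) = 1.

gcd(699, 250) = 1; s = 49, t = -137 (check: 699·49 + 250·(-137) = 1).
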